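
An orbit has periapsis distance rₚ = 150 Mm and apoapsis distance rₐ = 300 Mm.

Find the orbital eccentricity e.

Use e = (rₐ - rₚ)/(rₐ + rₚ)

Convert to SI: rₚ = 150 Mm = 1.5e+08 m; rₐ = 300 Mm = 3e+08 m.
e = (rₐ − rₚ) / (rₐ + rₚ).
e = (3e+08 − 1.5e+08) / (3e+08 + 1.5e+08) = 1.5e+08 / 4.5e+08 ≈ 0.3333.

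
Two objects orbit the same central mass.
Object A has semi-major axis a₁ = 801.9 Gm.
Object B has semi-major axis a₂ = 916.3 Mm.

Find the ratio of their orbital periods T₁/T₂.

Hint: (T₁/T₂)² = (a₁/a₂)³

Convert to SI: a₁ = 801.9 Gm = 8.019e+11 m; a₂ = 916.3 Mm = 9.163e+08 m.
From Kepler's third law, (T₁/T₂)² = (a₁/a₂)³, so T₁/T₂ = (a₁/a₂)^(3/2).
a₁/a₂ = 8.019e+11 / 9.163e+08 = 875.15.
T₁/T₂ = (875.15)^(3/2) ≈ 2.589e+04.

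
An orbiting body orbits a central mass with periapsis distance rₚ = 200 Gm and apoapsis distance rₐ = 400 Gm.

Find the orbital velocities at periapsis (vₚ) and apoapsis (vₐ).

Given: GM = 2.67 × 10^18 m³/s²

Convert to SI: rₚ = 200 Gm = 2e+11 m; rₐ = 400 Gm = 4e+11 m.
Use the vis-viva equation v² = GM(2/r − 1/a) with a = (rₚ + rₐ)/2 = (2e+11 + 4e+11)/2 = 3e+11 m.
vₚ = √(GM · (2/rₚ − 1/a)) = √(2.67e+18 · (2/2e+11 − 1/3e+11)) m/s ≈ 4219 m/s = 4.219 km/s.
vₐ = √(GM · (2/rₐ − 1/a)) = √(2.67e+18 · (2/4e+11 − 1/3e+11)) m/s ≈ 2110 m/s = 2.11 km/s.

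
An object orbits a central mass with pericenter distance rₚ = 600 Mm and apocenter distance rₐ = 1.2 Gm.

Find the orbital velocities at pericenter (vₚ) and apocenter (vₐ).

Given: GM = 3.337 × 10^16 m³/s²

Convert to SI: rₚ = 600 Mm = 6e+08 m; rₐ = 1.2 Gm = 1.2e+09 m.
Use the vis-viva equation v² = GM(2/r − 1/a) with a = (rₚ + rₐ)/2 = (6e+08 + 1.2e+09)/2 = 9e+08 m.
vₚ = √(GM · (2/rₚ − 1/a)) = √(3.337e+16 · (2/6e+08 − 1/9e+08)) m/s ≈ 8611 m/s = 8.611 km/s.
vₐ = √(GM · (2/rₐ − 1/a)) = √(3.337e+16 · (2/1.2e+09 − 1/9e+08)) m/s ≈ 4306 m/s = 4.306 km/s.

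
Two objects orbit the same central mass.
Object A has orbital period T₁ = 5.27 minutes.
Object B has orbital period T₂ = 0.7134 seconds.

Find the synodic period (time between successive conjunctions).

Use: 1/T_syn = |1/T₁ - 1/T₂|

Convert to SI: T₁ = 5.27 minutes = 316.2 s.
T_syn = |T₁ · T₂ / (T₁ − T₂)|.
T_syn = |316.2 · 0.7134 / (316.2 − 0.7134)| s ≈ 0.715 s = 0.715 seconds.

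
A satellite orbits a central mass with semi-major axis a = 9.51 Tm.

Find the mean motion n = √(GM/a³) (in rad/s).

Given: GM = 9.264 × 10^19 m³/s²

Convert to SI: a = 9.51 Tm = 9.51e+12 m.
n = √(GM / a³).
n = √(9.264e+19 / (9.51e+12)³) rad/s ≈ 3.282e-10 rad/s.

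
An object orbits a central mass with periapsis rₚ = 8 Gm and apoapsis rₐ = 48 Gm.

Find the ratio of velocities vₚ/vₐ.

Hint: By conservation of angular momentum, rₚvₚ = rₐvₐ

Convert to SI: rₚ = 8 Gm = 8e+09 m; rₐ = 48 Gm = 4.8e+10 m.
Conservation of angular momentum gives rₚvₚ = rₐvₐ, so vₚ/vₐ = rₐ/rₚ.
vₚ/vₐ = 4.8e+10 / 8e+09 ≈ 6.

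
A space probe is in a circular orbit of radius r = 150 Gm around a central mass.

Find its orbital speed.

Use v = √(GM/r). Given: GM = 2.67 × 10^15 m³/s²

Convert to SI: r = 150 Gm = 1.5e+11 m.
For a circular orbit, gravity supplies the centripetal force, so v = √(GM / r).
v = √(2.67e+15 / 1.5e+11) m/s ≈ 133.4 m/s = 133.4 m/s.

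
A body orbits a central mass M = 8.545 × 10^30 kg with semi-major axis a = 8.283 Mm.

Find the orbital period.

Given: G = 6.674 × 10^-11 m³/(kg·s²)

Convert to SI: a = 8.283 Mm = 8.283e+06 m.
GM = G · M = 6.674e-11 · 8.545e+30 = 5.70293e+20 m³/s².
Kepler's third law: T = 2π √(a³ / GM).
Substituting a = 8.283e+06 m and GM = 5.70293e+20 m³/s²:
T = 2π √((8.283e+06)³ / 5.70293e+20) s
T ≈ 6.272 s = 6.272 seconds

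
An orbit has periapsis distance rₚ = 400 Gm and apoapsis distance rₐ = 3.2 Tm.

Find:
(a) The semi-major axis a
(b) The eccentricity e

Convert to SI: rₚ = 400 Gm = 4e+11 m; rₐ = 3.2 Tm = 3.2e+12 m.
(a) a = (rₚ + rₐ) / 2 = (4e+11 + 3.2e+12) / 2 ≈ 1.8e+12 m = 1.8 Tm.
(b) e = (rₐ − rₚ) / (rₐ + rₚ) = (3.2e+12 − 4e+11) / (3.2e+12 + 4e+11) ≈ 0.7778.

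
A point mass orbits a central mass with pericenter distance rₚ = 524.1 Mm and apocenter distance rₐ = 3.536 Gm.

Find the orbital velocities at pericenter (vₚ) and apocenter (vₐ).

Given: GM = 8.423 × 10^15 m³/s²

Convert to SI: rₚ = 524.1 Mm = 5.241e+08 m; rₐ = 3.536 Gm = 3.536e+09 m.
Use the vis-viva equation v² = GM(2/r − 1/a) with a = (rₚ + rₐ)/2 = (5.241e+08 + 3.536e+09)/2 = 2.03005e+09 m.
vₚ = √(GM · (2/rₚ − 1/a)) = √(8.423e+15 · (2/5.241e+08 − 1/2.03005e+09)) m/s ≈ 5291 m/s = 5.291 km/s.
vₐ = √(GM · (2/rₐ − 1/a)) = √(8.423e+15 · (2/3.536e+09 − 1/2.03005e+09)) m/s ≈ 784.2 m/s = 784.2 m/s.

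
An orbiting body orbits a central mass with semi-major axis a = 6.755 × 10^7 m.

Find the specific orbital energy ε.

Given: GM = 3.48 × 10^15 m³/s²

ε = −GM / (2a).
ε = −3.48e+15 / (2 · 6.755e+07) J/kg ≈ -2.576e+07 J/kg = -25.76 MJ/kg.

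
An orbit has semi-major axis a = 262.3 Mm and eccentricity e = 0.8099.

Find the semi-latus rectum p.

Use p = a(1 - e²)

Convert to SI: a = 262.3 Mm = 2.623e+08 m.
p = a (1 − e²).
p = 2.623e+08 · (1 − (0.8099)²) = 2.623e+08 · 0.344062 ≈ 9.025e+07 m = 90.25 Mm.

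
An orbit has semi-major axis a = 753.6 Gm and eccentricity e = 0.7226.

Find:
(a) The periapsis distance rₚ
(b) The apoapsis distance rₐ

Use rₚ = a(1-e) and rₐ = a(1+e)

Convert to SI: a = 753.6 Gm = 7.536e+11 m.
(a) rₚ = a(1 − e) = 7.536e+11 · (1 − 0.7226) = 7.536e+11 · 0.2774 ≈ 2.09e+11 m = 209 Gm.
(b) rₐ = a(1 + e) = 7.536e+11 · (1 + 0.7226) = 7.536e+11 · 1.7226 ≈ 1.298e+12 m = 1.298 Tm.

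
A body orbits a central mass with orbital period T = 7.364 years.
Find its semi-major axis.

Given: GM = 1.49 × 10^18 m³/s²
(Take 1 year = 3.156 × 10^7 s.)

Convert to SI: T = 7.364 years = 2.32408e+08 s.
Invert Kepler's third law: a = (GM · T² / (4π²))^(1/3).
Substituting T = 2.32408e+08 s and GM = 1.49e+18 m³/s²:
a = (1.49e+18 · (2.32408e+08)² / (4π²))^(1/3) m
a ≈ 1.268e+11 m = 126.8 Gm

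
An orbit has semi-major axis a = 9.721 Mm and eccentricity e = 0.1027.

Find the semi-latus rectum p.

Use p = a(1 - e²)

Convert to SI: a = 9.721 Mm = 9.721e+06 m.
p = a (1 − e²).
p = 9.721e+06 · (1 − (0.1027)²) = 9.721e+06 · 0.989453 ≈ 9.618e+06 m = 9.618 Mm.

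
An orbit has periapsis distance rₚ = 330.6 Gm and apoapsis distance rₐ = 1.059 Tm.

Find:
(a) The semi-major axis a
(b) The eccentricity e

Convert to SI: rₚ = 330.6 Gm = 3.306e+11 m; rₐ = 1.059 Tm = 1.059e+12 m.
(a) a = (rₚ + rₐ) / 2 = (3.306e+11 + 1.059e+12) / 2 ≈ 6.948e+11 m = 694.8 Gm.
(b) e = (rₐ − rₚ) / (rₐ + rₚ) = (1.059e+12 − 3.306e+11) / (1.059e+12 + 3.306e+11) ≈ 0.5242.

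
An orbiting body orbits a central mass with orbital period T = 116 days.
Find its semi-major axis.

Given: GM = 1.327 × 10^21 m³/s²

Convert to SI: T = 116 days = 1.00224e+07 s.
Invert Kepler's third law: a = (GM · T² / (4π²))^(1/3).
Substituting T = 1.00224e+07 s and GM = 1.327e+21 m³/s²:
a = (1.327e+21 · (1.00224e+07)² / (4π²))^(1/3) m
a ≈ 1.5e+11 m = 150 Gm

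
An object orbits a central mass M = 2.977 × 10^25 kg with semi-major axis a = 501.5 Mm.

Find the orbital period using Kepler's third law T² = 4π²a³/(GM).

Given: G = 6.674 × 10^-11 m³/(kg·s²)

Convert to SI: a = 501.5 Mm = 5.015e+08 m.
GM = G · M = 6.674e-11 · 2.977e+25 = 1.98685e+15 m³/s².
Kepler's third law: T = 2π √(a³ / GM).
Substituting a = 5.015e+08 m and GM = 1.98685e+15 m³/s²:
T = 2π √((5.015e+08)³ / 1.98685e+15) s
T ≈ 1.583e+06 s = 18.32 days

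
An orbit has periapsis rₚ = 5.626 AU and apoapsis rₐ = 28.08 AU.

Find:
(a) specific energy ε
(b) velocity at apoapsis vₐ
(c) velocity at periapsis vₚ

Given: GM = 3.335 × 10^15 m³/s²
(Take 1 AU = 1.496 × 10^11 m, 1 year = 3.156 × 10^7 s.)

Convert to SI: rₚ = 5.626 AU = 8.4165e+11 m; rₐ = 28.08 AU = 4.20077e+12 m.
(a) With a = (rₚ + rₐ)/2 = 2.52121e+12 m, ε = −GM/(2a) = −3.335e+15/(2 · 2.52121e+12) J/kg ≈ -661.4 J/kg
(b) With a = (rₚ + rₐ)/2 = 2.52121e+12 m, vₐ = √(GM (2/rₐ − 1/a)) = √(3.335e+15 · (2/4.20077e+12 − 1/2.52121e+12)) m/s ≈ 16.28 m/s
(c) With a = (rₚ + rₐ)/2 = 2.52121e+12 m, vₚ = √(GM (2/rₚ − 1/a)) = √(3.335e+15 · (2/8.4165e+11 − 1/2.52121e+12)) m/s ≈ 81.25 m/s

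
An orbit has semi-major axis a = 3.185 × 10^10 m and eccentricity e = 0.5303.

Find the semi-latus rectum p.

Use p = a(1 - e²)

p = a (1 − e²).
p = 3.185e+10 · (1 − (0.5303)²) = 3.185e+10 · 0.718782 ≈ 2.289e+10 m = 2.289 × 10^10 m.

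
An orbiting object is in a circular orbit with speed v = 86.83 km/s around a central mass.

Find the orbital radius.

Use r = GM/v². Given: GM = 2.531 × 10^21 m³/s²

Convert to SI: v = 86.83 km/s = 86830 m/s.
For a circular orbit, v² = GM / r, so r = GM / v².
r = 2.531e+21 / (86830)² m ≈ 3.357e+11 m = 335.7 Gm.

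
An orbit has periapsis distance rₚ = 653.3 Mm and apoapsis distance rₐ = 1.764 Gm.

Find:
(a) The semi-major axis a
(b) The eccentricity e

Convert to SI: rₚ = 653.3 Mm = 6.533e+08 m; rₐ = 1.764 Gm = 1.764e+09 m.
(a) a = (rₚ + rₐ) / 2 = (6.533e+08 + 1.764e+09) / 2 ≈ 1.209e+09 m = 1.209 Gm.
(b) e = (rₐ − rₚ) / (rₐ + rₚ) = (1.764e+09 − 6.533e+08) / (1.764e+09 + 6.533e+08) ≈ 0.4595.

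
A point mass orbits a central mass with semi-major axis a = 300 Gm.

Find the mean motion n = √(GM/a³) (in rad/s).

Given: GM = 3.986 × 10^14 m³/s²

Convert to SI: a = 300 Gm = 3e+11 m.
n = √(GM / a³).
n = √(3.986e+14 / (3e+11)³) rad/s ≈ 1.215e-10 rad/s.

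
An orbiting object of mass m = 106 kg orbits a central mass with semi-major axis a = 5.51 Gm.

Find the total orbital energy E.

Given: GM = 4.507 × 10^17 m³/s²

Convert to SI: a = 5.51 Gm = 5.51e+09 m.
E = −GMm / (2a).
E = −4.507e+17 · 106 / (2 · 5.51e+09) J ≈ -4.335e+09 J = -4.335 GJ.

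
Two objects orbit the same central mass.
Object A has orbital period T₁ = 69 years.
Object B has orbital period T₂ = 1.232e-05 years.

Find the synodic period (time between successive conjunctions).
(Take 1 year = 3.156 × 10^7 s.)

Convert to SI: T₁ = 69 years = 2.17764e+09 s; T₂ = 1.232e-05 years = 388.819 s.
T_syn = |T₁ · T₂ / (T₁ − T₂)|.
T_syn = |2.17764e+09 · 388.819 / (2.17764e+09 − 388.819)| s ≈ 388.8 s = 1.232e-05 years.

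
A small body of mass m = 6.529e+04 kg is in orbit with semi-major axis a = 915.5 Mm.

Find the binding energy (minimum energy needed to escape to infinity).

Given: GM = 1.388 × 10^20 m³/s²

Convert to SI: a = 915.5 Mm = 9.155e+08 m.
Total orbital energy is E = −GMm/(2a); binding energy is E_bind = −E = GMm/(2a).
E_bind = 1.388e+20 · 6.529e+04 / (2 · 9.155e+08) J ≈ 4.949e+15 J = 4.949 PJ.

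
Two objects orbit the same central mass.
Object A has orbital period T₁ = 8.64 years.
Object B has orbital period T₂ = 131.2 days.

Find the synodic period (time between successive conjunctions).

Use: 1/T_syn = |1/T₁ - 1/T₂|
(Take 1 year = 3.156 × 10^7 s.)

Convert to SI: T₁ = 8.64 years = 2.72678e+08 s; T₂ = 131.2 days = 1.13357e+07 s.
T_syn = |T₁ · T₂ / (T₁ − T₂)|.
T_syn = |2.72678e+08 · 1.13357e+07 / (2.72678e+08 − 1.13357e+07)| s ≈ 1.183e+07 s = 136.9 days.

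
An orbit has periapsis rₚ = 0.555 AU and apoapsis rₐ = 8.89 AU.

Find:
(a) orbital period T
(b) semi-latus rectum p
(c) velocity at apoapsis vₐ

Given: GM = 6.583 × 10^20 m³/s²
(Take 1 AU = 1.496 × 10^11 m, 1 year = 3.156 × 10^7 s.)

Convert to SI: rₚ = 0.555 AU = 8.3028e+10 m; rₐ = 8.89 AU = 1.32994e+12 m.
(a) With a = (rₚ + rₐ)/2 = 7.06486e+11 m, T = 2π √(a³/GM) = 2π √((7.06486e+11)³/6.583e+20) s ≈ 1.454e+08 s
(b) From a = (rₚ + rₐ)/2 = 7.06486e+11 m and e = (rₐ − rₚ)/(rₐ + rₚ) = 0.882478, p = a(1 − e²) = 7.06486e+11 · (1 − (0.882478)²) ≈ 1.563e+11 m
(c) With a = (rₚ + rₐ)/2 = 7.06486e+11 m, vₐ = √(GM (2/rₐ − 1/a)) = √(6.583e+20 · (2/1.32994e+12 − 1/7.06486e+11)) m/s ≈ 7627 m/s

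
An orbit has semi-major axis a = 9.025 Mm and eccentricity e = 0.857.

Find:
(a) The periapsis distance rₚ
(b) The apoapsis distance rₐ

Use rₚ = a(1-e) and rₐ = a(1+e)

Convert to SI: a = 9.025 Mm = 9.025e+06 m.
(a) rₚ = a(1 − e) = 9.025e+06 · (1 − 0.857) = 9.025e+06 · 0.143 ≈ 1.291e+06 m = 1.291 Mm.
(b) rₐ = a(1 + e) = 9.025e+06 · (1 + 0.857) = 9.025e+06 · 1.857 ≈ 1.676e+07 m = 16.76 Mm.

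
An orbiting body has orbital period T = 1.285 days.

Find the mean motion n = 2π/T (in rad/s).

Convert to SI: T = 1.285 days = 111024 s.
n = 2π / T.
n = 2π / 111024 s ≈ 5.659e-05 rad/s.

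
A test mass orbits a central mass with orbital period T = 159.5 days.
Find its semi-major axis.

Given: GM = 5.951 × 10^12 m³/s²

Convert to SI: T = 159.5 days = 1.37808e+07 s.
Invert Kepler's third law: a = (GM · T² / (4π²))^(1/3).
Substituting T = 1.37808e+07 s and GM = 5.951e+12 m³/s²:
a = (5.951e+12 · (1.37808e+07)² / (4π²))^(1/3) m
a ≈ 3.059e+08 m = 3.059 × 10^8 m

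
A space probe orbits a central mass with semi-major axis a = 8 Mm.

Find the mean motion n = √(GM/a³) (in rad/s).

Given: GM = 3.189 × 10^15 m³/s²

Convert to SI: a = 8 Mm = 8e+06 m.
n = √(GM / a³).
n = √(3.189e+15 / (8e+06)³) rad/s ≈ 0.002496 rad/s.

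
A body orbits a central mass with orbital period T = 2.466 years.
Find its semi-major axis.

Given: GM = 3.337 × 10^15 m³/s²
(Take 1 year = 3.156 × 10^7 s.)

Convert to SI: T = 2.466 years = 7.7827e+07 s.
Invert Kepler's third law: a = (GM · T² / (4π²))^(1/3).
Substituting T = 7.7827e+07 s and GM = 3.337e+15 m³/s²:
a = (3.337e+15 · (7.7827e+07)² / (4π²))^(1/3) m
a ≈ 8e+09 m = 8 Gm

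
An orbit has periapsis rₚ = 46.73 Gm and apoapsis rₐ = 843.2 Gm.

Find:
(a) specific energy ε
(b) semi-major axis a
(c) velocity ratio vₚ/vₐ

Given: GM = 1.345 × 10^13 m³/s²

Convert to SI: rₚ = 46.73 Gm = 4.673e+10 m; rₐ = 843.2 Gm = 8.432e+11 m.
(a) With a = (rₚ + rₐ)/2 = 4.44965e+11 m, ε = −GM/(2a) = −1.345e+13/(2 · 4.44965e+11) J/kg ≈ -15.11 J/kg
(b) a = (rₚ + rₐ)/2 = (4.673e+10 + 8.432e+11)/2 ≈ 4.45e+11 m
(c) Conservation of angular momentum (rₚvₚ = rₐvₐ) gives vₚ/vₐ = rₐ/rₚ = 8.432e+11/4.673e+10 ≈ 18.04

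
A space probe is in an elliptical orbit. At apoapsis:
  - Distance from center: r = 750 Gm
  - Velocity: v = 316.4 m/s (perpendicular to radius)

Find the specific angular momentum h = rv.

Convert to SI: r = 750 Gm = 7.5e+11 m.
With v perpendicular to r, h = r · v.
h = 7.5e+11 · 316.4 m²/s ≈ 2.373e+14 m²/s.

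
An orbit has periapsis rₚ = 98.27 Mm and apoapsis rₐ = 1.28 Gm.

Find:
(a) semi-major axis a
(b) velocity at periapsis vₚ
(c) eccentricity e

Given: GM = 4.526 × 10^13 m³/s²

Convert to SI: rₚ = 98.27 Mm = 9.827e+07 m; rₐ = 1.28 Gm = 1.28e+09 m.
(a) a = (rₚ + rₐ)/2 = (9.827e+07 + 1.28e+09)/2 ≈ 6.891e+08 m
(b) With a = (rₚ + rₐ)/2 = 6.89135e+08 m, vₚ = √(GM (2/rₚ − 1/a)) = √(4.526e+13 · (2/9.827e+07 − 1/6.89135e+08)) m/s ≈ 924.9 m/s
(c) e = (rₐ − rₚ)/(rₐ + rₚ) = (1.28e+09 − 9.827e+07)/(1.28e+09 + 9.827e+07) ≈ 0.8574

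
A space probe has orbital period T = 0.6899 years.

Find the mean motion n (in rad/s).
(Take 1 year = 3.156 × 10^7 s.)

Convert to SI: T = 0.6899 years = 2.17732e+07 s.
n = 2π / T.
n = 2π / 2.17732e+07 s ≈ 2.886e-07 rad/s.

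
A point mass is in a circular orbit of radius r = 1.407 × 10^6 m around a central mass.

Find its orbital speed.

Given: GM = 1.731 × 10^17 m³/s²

For a circular orbit, gravity supplies the centripetal force, so v = √(GM / r).
v = √(1.731e+17 / 1.407e+06) m/s ≈ 3.508e+05 m/s = 350.8 km/s.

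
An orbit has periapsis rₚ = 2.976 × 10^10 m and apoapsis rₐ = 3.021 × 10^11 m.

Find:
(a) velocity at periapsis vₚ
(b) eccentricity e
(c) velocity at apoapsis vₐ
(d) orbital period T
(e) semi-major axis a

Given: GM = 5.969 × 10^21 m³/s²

(a) With a = (rₚ + rₐ)/2 = 1.6593e+11 m, vₚ = √(GM (2/rₚ − 1/a)) = √(5.969e+21 · (2/2.976e+10 − 1/1.6593e+11)) m/s ≈ 6.043e+05 m/s
(b) e = (rₐ − rₚ)/(rₐ + rₚ) = (3.021e+11 − 2.976e+10)/(3.021e+11 + 2.976e+10) ≈ 0.8206
(c) With a = (rₚ + rₐ)/2 = 1.6593e+11 m, vₐ = √(GM (2/rₐ − 1/a)) = √(5.969e+21 · (2/3.021e+11 − 1/1.6593e+11)) m/s ≈ 5.953e+04 m/s
(d) With a = (rₚ + rₐ)/2 = 1.6593e+11 m, T = 2π √(a³/GM) = 2π √((1.6593e+11)³/5.969e+21) s ≈ 5.497e+06 s
(e) a = (rₚ + rₐ)/2 = (2.976e+10 + 3.021e+11)/2 ≈ 1.659e+11 m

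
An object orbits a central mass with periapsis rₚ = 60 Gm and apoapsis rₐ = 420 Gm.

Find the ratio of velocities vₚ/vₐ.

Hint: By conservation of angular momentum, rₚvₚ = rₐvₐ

Convert to SI: rₚ = 60 Gm = 6e+10 m; rₐ = 420 Gm = 4.2e+11 m.
Conservation of angular momentum gives rₚvₚ = rₐvₐ, so vₚ/vₐ = rₐ/rₚ.
vₚ/vₐ = 4.2e+11 / 6e+10 ≈ 7.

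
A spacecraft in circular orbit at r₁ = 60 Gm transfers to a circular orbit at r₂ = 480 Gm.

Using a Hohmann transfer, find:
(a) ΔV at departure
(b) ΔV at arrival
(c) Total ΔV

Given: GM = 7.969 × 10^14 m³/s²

Convert to SI: r₁ = 60 Gm = 6e+10 m; r₂ = 480 Gm = 4.8e+11 m.
Transfer semi-major axis: a_t = (r₁ + r₂)/2 = (6e+10 + 4.8e+11)/2 = 2.7e+11 m.
Circular speeds: v₁ = √(GM/r₁) = 115.246 m/s, v₂ = √(GM/r₂) = 40.7457 m/s.
Transfer speeds (vis-viva v² = GM(2/r − 1/a_t)): v₁ᵗ = 153.661 m/s, v₂ᵗ = 19.2077 m/s.
(a) ΔV₁ = |v₁ᵗ − v₁| ≈ 38.42 m/s = 38.42 m/s.
(b) ΔV₂ = |v₂ − v₂ᵗ| ≈ 21.54 m/s = 21.54 m/s.
(c) ΔV_total = ΔV₁ + ΔV₂ ≈ 59.95 m/s = 59.95 m/s.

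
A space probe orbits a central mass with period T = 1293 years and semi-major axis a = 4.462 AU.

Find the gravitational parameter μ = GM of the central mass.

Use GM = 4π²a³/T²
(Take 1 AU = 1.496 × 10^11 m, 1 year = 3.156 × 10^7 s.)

Convert to SI: T = 1293 years = 4.08071e+10 s; a = 4.462 AU = 6.67515e+11 m.
GM = 4π² · a³ / T².
GM = 4π² · (6.67515e+11)³ / (4.08071e+10)² m³/s² ≈ 7.051e+15 m³/s² = 7.051 × 10^15 m³/s².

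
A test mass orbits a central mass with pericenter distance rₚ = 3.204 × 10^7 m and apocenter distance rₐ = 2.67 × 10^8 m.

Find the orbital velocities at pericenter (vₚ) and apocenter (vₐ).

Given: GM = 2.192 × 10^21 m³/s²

Use the vis-viva equation v² = GM(2/r − 1/a) with a = (rₚ + rₐ)/2 = (3.204e+07 + 2.67e+08)/2 = 1.4952e+08 m.
vₚ = √(GM · (2/rₚ − 1/a)) = √(2.192e+21 · (2/3.204e+07 − 1/1.4952e+08)) m/s ≈ 1.105e+07 m/s = 1.105e+04 km/s.
vₐ = √(GM · (2/rₐ − 1/a)) = √(2.192e+21 · (2/2.67e+08 − 1/1.4952e+08)) m/s ≈ 1.326e+06 m/s = 1326 km/s.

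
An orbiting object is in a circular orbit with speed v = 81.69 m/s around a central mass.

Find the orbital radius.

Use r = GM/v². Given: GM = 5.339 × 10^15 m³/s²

For a circular orbit, v² = GM / r, so r = GM / v².
r = 5.339e+15 / (81.69)² m ≈ 8.001e+11 m = 800.1 Gm.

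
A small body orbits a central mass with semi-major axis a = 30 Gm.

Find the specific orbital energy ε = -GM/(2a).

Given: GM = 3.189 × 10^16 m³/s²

Convert to SI: a = 30 Gm = 3e+10 m.
ε = −GM / (2a).
ε = −3.189e+16 / (2 · 3e+10) J/kg ≈ -5.315e+05 J/kg = -531.5 kJ/kg.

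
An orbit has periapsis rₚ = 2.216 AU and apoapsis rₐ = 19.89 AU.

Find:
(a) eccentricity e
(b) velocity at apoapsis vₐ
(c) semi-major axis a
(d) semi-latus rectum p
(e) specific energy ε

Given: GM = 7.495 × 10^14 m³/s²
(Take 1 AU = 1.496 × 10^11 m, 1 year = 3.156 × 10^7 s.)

Convert to SI: rₚ = 2.216 AU = 3.31514e+11 m; rₐ = 19.89 AU = 2.97554e+12 m.
(a) e = (rₐ − rₚ)/(rₐ + rₚ) = (2.97554e+12 − 3.31514e+11)/(2.97554e+12 + 3.31514e+11) ≈ 0.7995
(b) With a = (rₚ + rₐ)/2 = 1.65353e+12 m, vₐ = √(GM (2/rₐ − 1/a)) = √(7.495e+14 · (2/2.97554e+12 − 1/1.65353e+12)) m/s ≈ 7.106 m/s
(c) a = (rₚ + rₐ)/2 = (3.31514e+11 + 2.97554e+12)/2 ≈ 1.654e+12 m
(d) From a = (rₚ + rₐ)/2 = 1.65353e+12 m and e = (rₐ − rₚ)/(rₐ + rₚ) = 0.799511, p = a(1 − e²) = 1.65353e+12 · (1 − (0.799511)²) ≈ 5.966e+11 m
(e) With a = (rₚ + rₐ)/2 = 1.65353e+12 m, ε = −GM/(2a) = −7.495e+14/(2 · 1.65353e+12) J/kg ≈ -226.6 J/kg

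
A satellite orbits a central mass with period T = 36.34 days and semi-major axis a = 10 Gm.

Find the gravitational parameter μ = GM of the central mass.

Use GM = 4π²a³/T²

Convert to SI: T = 36.34 days = 3.13978e+06 s; a = 10 Gm = 1e+10 m.
GM = 4π² · a³ / T².
GM = 4π² · (1e+10)³ / (3.13978e+06)² m³/s² ≈ 4.005e+18 m³/s² = 4.005 × 10^18 m³/s².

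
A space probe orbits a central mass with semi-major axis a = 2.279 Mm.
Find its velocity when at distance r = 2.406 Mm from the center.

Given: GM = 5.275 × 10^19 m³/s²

Convert to SI: a = 2.279 Mm = 2.279e+06 m; r = 2.406 Mm = 2.406e+06 m.
Vis-viva: v = √(GM · (2/r − 1/a)).
2/r − 1/a = 2/2.406e+06 − 1/2.279e+06 = 3.92466e-07 m⁻¹.
v = √(5.275e+19 · 3.92466e-07) m/s ≈ 4.55e+06 m/s = 4550 km/s.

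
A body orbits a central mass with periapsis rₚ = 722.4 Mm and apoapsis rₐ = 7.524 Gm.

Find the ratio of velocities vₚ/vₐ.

Convert to SI: rₚ = 722.4 Mm = 7.224e+08 m; rₐ = 7.524 Gm = 7.524e+09 m.
Conservation of angular momentum gives rₚvₚ = rₐvₐ, so vₚ/vₐ = rₐ/rₚ.
vₚ/vₐ = 7.524e+09 / 7.224e+08 ≈ 10.42.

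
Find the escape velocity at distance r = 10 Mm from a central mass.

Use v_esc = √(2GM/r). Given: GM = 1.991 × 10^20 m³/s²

Convert to SI: r = 10 Mm = 1e+07 m.
Escape velocity comes from setting total energy to zero: ½v² − GM/r = 0 ⇒ v_esc = √(2GM / r).
v_esc = √(2 · 1.991e+20 / 1e+07) m/s ≈ 6.31e+06 m/s = 6310 km/s.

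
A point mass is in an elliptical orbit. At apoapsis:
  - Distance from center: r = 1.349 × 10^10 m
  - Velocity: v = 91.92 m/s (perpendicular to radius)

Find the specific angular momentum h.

With v perpendicular to r, h = r · v.
h = 1.349e+10 · 91.92 m²/s ≈ 1.24e+12 m²/s.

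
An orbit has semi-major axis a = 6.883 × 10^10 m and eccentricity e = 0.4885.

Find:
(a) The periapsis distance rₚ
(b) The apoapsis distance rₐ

(a) rₚ = a(1 − e) = 6.883e+10 · (1 − 0.4885) = 6.883e+10 · 0.5115 ≈ 3.521e+10 m = 3.521 × 10^10 m.
(b) rₐ = a(1 + e) = 6.883e+10 · (1 + 0.4885) = 6.883e+10 · 1.4885 ≈ 1.025e+11 m = 1.025 × 10^11 m.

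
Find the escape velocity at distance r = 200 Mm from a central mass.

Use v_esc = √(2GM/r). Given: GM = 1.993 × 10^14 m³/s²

Convert to SI: r = 200 Mm = 2e+08 m.
Escape velocity comes from setting total energy to zero: ½v² − GM/r = 0 ⇒ v_esc = √(2GM / r).
v_esc = √(2 · 1.993e+14 / 2e+08) m/s ≈ 1412 m/s = 1.412 km/s.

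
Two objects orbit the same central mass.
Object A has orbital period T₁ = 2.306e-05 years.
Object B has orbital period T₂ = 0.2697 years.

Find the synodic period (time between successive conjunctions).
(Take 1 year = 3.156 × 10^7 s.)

Convert to SI: T₁ = 2.306e-05 years = 727.774 s; T₂ = 0.2697 years = 8.51173e+06 s.
T_syn = |T₁ · T₂ / (T₁ − T₂)|.
T_syn = |727.774 · 8.51173e+06 / (727.774 − 8.51173e+06)| s ≈ 727.8 s = 2.306e-05 years.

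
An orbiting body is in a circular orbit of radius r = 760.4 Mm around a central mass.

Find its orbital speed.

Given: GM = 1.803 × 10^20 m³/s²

Convert to SI: r = 760.4 Mm = 7.604e+08 m.
For a circular orbit, gravity supplies the centripetal force, so v = √(GM / r).
v = √(1.803e+20 / 7.604e+08) m/s ≈ 4.869e+05 m/s = 486.9 km/s.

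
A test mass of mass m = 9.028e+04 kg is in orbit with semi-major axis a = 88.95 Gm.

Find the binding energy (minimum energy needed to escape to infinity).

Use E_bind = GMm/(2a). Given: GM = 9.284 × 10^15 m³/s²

Convert to SI: a = 88.95 Gm = 8.895e+10 m.
Total orbital energy is E = −GMm/(2a); binding energy is E_bind = −E = GMm/(2a).
E_bind = 9.284e+15 · 9.028e+04 / (2 · 8.895e+10) J ≈ 4.711e+09 J = 4.711 GJ.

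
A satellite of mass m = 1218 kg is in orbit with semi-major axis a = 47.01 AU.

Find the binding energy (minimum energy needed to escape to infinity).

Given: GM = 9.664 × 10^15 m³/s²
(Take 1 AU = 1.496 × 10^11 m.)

Convert to SI: a = 47.01 AU = 7.0327e+12 m.
Total orbital energy is E = −GMm/(2a); binding energy is E_bind = −E = GMm/(2a).
E_bind = 9.664e+15 · 1218 / (2 · 7.0327e+12) J ≈ 8.369e+05 J = 836.9 kJ.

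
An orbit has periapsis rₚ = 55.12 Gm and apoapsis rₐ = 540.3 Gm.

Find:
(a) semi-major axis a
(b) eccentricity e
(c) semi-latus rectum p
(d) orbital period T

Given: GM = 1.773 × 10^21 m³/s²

Convert to SI: rₚ = 55.12 Gm = 5.512e+10 m; rₐ = 540.3 Gm = 5.403e+11 m.
(a) a = (rₚ + rₐ)/2 = (5.512e+10 + 5.403e+11)/2 ≈ 2.977e+11 m
(b) e = (rₐ − rₚ)/(rₐ + rₚ) = (5.403e+11 − 5.512e+10)/(5.403e+11 + 5.512e+10) ≈ 0.8149
(c) From a = (rₚ + rₐ)/2 = 2.9771e+11 m and e = (rₐ − rₚ)/(rₐ + rₚ) = 0.814853, p = a(1 − e²) = 2.9771e+11 · (1 − (0.814853)²) ≈ 1e+11 m
(d) With a = (rₚ + rₐ)/2 = 2.9771e+11 m, T = 2π √(a³/GM) = 2π √((2.9771e+11)³/1.773e+21) s ≈ 2.424e+07 s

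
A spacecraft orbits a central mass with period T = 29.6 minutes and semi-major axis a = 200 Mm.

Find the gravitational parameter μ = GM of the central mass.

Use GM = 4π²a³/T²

Convert to SI: T = 29.6 minutes = 1776 s; a = 200 Mm = 2e+08 m.
GM = 4π² · a³ / T².
GM = 4π² · (2e+08)³ / (1776)² m³/s² ≈ 1.001e+20 m³/s² = 1.001 × 10^20 m³/s².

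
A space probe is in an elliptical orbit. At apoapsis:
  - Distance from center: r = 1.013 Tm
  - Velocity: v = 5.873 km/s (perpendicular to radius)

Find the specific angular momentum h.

Convert to SI: r = 1.013 Tm = 1.013e+12 m; v = 5.873 km/s = 5873 m/s.
With v perpendicular to r, h = r · v.
h = 1.013e+12 · 5873 m²/s ≈ 5.949e+15 m²/s.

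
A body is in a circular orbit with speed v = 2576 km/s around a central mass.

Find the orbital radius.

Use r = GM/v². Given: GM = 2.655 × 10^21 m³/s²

Convert to SI: v = 2576 km/s = 2.576e+06 m/s.
For a circular orbit, v² = GM / r, so r = GM / v².
r = 2.655e+21 / (2.576e+06)² m ≈ 4.001e+08 m = 400.1 Mm.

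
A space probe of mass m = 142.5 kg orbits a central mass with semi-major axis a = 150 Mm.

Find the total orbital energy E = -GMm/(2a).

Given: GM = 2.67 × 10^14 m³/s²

Convert to SI: a = 150 Mm = 1.5e+08 m.
E = −GMm / (2a).
E = −2.67e+14 · 142.5 / (2 · 1.5e+08) J ≈ -1.268e+08 J = -126.8 MJ.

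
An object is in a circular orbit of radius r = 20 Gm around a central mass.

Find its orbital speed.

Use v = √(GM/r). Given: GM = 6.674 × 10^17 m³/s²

Convert to SI: r = 20 Gm = 2e+10 m.
For a circular orbit, gravity supplies the centripetal force, so v = √(GM / r).
v = √(6.674e+17 / 2e+10) m/s ≈ 5777 m/s = 5.777 km/s.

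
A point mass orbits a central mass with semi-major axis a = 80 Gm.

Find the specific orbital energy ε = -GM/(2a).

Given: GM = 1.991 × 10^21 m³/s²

Convert to SI: a = 80 Gm = 8e+10 m.
ε = −GM / (2a).
ε = −1.991e+21 / (2 · 8e+10) J/kg ≈ -1.244e+10 J/kg = -12.44 GJ/kg.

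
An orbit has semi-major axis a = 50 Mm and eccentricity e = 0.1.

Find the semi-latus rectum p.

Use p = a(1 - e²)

Convert to SI: a = 50 Mm = 5e+07 m.
p = a (1 − e²).
p = 5e+07 · (1 − (0.1)²) = 5e+07 · 0.99 ≈ 4.95e+07 m = 49.5 Mm.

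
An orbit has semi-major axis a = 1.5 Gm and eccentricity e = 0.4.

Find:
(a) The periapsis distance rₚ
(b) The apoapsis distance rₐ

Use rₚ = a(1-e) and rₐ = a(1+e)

Convert to SI: a = 1.5 Gm = 1.5e+09 m.
(a) rₚ = a(1 − e) = 1.5e+09 · (1 − 0.4) = 1.5e+09 · 0.6 ≈ 9e+08 m = 900 Mm.
(b) rₐ = a(1 + e) = 1.5e+09 · (1 + 0.4) = 1.5e+09 · 1.4 ≈ 2.1e+09 m = 2.1 Gm.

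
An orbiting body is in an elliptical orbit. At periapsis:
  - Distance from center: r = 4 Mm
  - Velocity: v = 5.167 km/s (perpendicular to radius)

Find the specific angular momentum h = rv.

Convert to SI: r = 4 Mm = 4e+06 m; v = 5.167 km/s = 5167 m/s.
With v perpendicular to r, h = r · v.
h = 4e+06 · 5167 m²/s ≈ 2.067e+10 m²/s.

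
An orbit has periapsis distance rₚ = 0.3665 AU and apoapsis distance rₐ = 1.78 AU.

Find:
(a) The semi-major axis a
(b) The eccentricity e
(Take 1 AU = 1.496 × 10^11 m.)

Convert to SI: rₚ = 0.3665 AU = 5.48284e+10 m; rₐ = 1.78 AU = 2.66288e+11 m.
(a) a = (rₚ + rₐ) / 2 = (5.48284e+10 + 2.66288e+11) / 2 ≈ 1.606e+11 m = 1.073 AU.
(b) e = (rₐ − rₚ) / (rₐ + rₚ) = (2.66288e+11 − 5.48284e+10) / (2.66288e+11 + 5.48284e+10) ≈ 0.6585.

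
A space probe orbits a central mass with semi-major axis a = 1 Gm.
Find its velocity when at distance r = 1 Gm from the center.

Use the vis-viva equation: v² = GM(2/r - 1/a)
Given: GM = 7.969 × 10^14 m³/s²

Convert to SI: a = 1 Gm = 1e+09 m; r = 1 Gm = 1e+09 m.
Vis-viva: v = √(GM · (2/r − 1/a)).
2/r − 1/a = 2/1e+09 − 1/1e+09 = 1e-09 m⁻¹.
v = √(7.969e+14 · 1e-09) m/s ≈ 892.7 m/s = 892.7 m/s.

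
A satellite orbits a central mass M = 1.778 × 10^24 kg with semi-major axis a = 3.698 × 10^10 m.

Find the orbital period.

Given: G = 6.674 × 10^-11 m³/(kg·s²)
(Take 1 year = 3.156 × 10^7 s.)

GM = G · M = 6.674e-11 · 1.778e+24 = 1.18664e+14 m³/s².
Kepler's third law: T = 2π √(a³ / GM).
Substituting a = 3.698e+10 m and GM = 1.18664e+14 m³/s²:
T = 2π √((3.698e+10)³ / 1.18664e+14) s
T ≈ 4.102e+09 s = 130 years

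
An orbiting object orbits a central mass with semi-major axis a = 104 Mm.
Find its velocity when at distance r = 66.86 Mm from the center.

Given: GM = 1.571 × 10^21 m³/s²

Convert to SI: a = 104 Mm = 1.04e+08 m; r = 66.86 Mm = 6.686e+07 m.
Vis-viva: v = √(GM · (2/r − 1/a)).
2/r − 1/a = 2/6.686e+07 − 1/1.04e+08 = 2.02979e-08 m⁻¹.
v = √(1.571e+21 · 2.02979e-08) m/s ≈ 5.647e+06 m/s = 5647 km/s.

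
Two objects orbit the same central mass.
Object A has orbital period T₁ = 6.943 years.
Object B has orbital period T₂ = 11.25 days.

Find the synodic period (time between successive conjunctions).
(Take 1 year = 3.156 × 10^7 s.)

Convert to SI: T₁ = 6.943 years = 2.19121e+08 s; T₂ = 11.25 days = 972000 s.
T_syn = |T₁ · T₂ / (T₁ − T₂)|.
T_syn = |2.19121e+08 · 972000 / (2.19121e+08 − 972000)| s ≈ 9.763e+05 s = 11.3 days.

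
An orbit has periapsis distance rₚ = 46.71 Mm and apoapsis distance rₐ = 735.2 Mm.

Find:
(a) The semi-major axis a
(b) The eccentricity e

Convert to SI: rₚ = 46.71 Mm = 4.671e+07 m; rₐ = 735.2 Mm = 7.352e+08 m.
(a) a = (rₚ + rₐ) / 2 = (4.671e+07 + 7.352e+08) / 2 ≈ 3.91e+08 m = 391 Mm.
(b) e = (rₐ − rₚ) / (rₐ + rₚ) = (7.352e+08 − 4.671e+07) / (7.352e+08 + 4.671e+07) ≈ 0.8805.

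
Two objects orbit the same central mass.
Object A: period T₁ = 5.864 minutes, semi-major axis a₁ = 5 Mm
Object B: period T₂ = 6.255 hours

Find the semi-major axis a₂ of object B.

Convert to SI: T₁ = 5.864 minutes = 351.84 s; a₁ = 5 Mm = 5e+06 m; T₂ = 6.255 hours = 22518 s.
Kepler's third law: (T₁/T₂)² = (a₁/a₂)³ ⇒ a₂ = a₁ · (T₂/T₁)^(2/3).
T₂/T₁ = 22518 / 351.84 = 64.0007.
a₂ = 5e+06 · (64.0007)^(2/3) m ≈ 8e+07 m = 80 Mm.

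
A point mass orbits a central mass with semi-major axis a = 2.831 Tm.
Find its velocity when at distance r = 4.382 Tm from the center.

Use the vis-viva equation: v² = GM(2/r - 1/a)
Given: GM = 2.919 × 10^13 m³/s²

Convert to SI: a = 2.831 Tm = 2.831e+12 m; r = 4.382 Tm = 4.382e+12 m.
Vis-viva: v = √(GM · (2/r − 1/a)).
2/r − 1/a = 2/4.382e+12 − 1/2.831e+12 = 1.03181e-13 m⁻¹.
v = √(2.919e+13 · 1.03181e-13) m/s ≈ 1.735 m/s = 1.735 m/s.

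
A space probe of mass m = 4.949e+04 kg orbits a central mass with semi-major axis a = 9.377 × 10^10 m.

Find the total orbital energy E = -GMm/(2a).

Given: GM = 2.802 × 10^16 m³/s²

E = −GMm / (2a).
E = −2.802e+16 · 4.949e+04 / (2 · 9.377e+10) J ≈ -7.394e+09 J = -7.394 GJ.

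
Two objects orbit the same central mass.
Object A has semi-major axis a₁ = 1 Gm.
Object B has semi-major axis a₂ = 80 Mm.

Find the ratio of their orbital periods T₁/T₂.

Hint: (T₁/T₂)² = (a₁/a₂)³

Convert to SI: a₁ = 1 Gm = 1e+09 m; a₂ = 80 Mm = 8e+07 m.
From Kepler's third law, (T₁/T₂)² = (a₁/a₂)³, so T₁/T₂ = (a₁/a₂)^(3/2).
a₁/a₂ = 1e+09 / 8e+07 = 12.5.
T₁/T₂ = (12.5)^(3/2) ≈ 44.19.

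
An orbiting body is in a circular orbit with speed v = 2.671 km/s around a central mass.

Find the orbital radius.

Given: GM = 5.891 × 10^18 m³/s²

Convert to SI: v = 2.671 km/s = 2671 m/s.
For a circular orbit, v² = GM / r, so r = GM / v².
r = 5.891e+18 / (2671)² m ≈ 8.257e+11 m = 825.7 Gm.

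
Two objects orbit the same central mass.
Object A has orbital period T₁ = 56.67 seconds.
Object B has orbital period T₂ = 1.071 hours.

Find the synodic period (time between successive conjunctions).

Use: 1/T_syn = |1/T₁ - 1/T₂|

Convert to SI: T₂ = 1.071 hours = 3855.6 s.
T_syn = |T₁ · T₂ / (T₁ − T₂)|.
T_syn = |56.67 · 3855.6 / (56.67 − 3855.6)| s ≈ 57.52 s = 57.52 seconds.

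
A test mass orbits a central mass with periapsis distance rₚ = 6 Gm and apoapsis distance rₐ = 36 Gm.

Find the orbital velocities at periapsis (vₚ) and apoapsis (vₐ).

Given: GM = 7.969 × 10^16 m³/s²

Convert to SI: rₚ = 6 Gm = 6e+09 m; rₐ = 36 Gm = 3.6e+10 m.
Use the vis-viva equation v² = GM(2/r − 1/a) with a = (rₚ + rₐ)/2 = (6e+09 + 3.6e+10)/2 = 2.1e+10 m.
vₚ = √(GM · (2/rₚ − 1/a)) = √(7.969e+16 · (2/6e+09 − 1/2.1e+10)) m/s ≈ 4772 m/s = 4.772 km/s.
vₐ = √(GM · (2/rₐ − 1/a)) = √(7.969e+16 · (2/3.6e+10 − 1/2.1e+10)) m/s ≈ 795.3 m/s = 795.3 m/s.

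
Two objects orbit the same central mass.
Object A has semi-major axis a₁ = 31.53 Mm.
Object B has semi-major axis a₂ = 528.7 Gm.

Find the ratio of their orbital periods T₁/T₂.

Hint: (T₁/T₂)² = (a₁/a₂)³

Convert to SI: a₁ = 31.53 Mm = 3.153e+07 m; a₂ = 528.7 Gm = 5.287e+11 m.
From Kepler's third law, (T₁/T₂)² = (a₁/a₂)³, so T₁/T₂ = (a₁/a₂)^(3/2).
a₁/a₂ = 3.153e+07 / 5.287e+11 = 5.96368e-05.
T₁/T₂ = (5.96368e-05)^(3/2) ≈ 4.605e-07.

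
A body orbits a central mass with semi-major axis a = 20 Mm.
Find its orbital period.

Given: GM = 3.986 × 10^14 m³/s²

Convert to SI: a = 20 Mm = 2e+07 m.
Kepler's third law: T = 2π √(a³ / GM).
Substituting a = 2e+07 m and GM = 3.986e+14 m³/s²:
T = 2π √((2e+07)³ / 3.986e+14) s
T ≈ 2.815e+04 s = 7.819 hours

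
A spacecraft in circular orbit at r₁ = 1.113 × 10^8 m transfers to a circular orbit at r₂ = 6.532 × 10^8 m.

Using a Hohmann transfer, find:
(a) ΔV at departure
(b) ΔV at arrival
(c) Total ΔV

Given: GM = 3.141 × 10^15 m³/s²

Transfer semi-major axis: a_t = (r₁ + r₂)/2 = (1.113e+08 + 6.532e+08)/2 = 3.8225e+08 m.
Circular speeds: v₁ = √(GM/r₁) = 5312.35 m/s, v₂ = √(GM/r₂) = 2192.86 m/s.
Transfer speeds (vis-viva v² = GM(2/r − 1/a_t)): v₁ᵗ = 6944.42 m/s, v₂ᵗ = 1183.27 m/s.
(a) ΔV₁ = |v₁ᵗ − v₁| ≈ 1632 m/s = 1.632 km/s.
(b) ΔV₂ = |v₂ − v₂ᵗ| ≈ 1010 m/s = 1.01 km/s.
(c) ΔV_total = ΔV₁ + ΔV₂ ≈ 2642 m/s = 2.642 km/s.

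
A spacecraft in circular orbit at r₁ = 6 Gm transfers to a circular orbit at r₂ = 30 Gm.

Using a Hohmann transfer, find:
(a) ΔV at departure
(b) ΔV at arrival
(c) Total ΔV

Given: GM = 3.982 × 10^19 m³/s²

Convert to SI: r₁ = 6 Gm = 6e+09 m; r₂ = 30 Gm = 3e+10 m.
Transfer semi-major axis: a_t = (r₁ + r₂)/2 = (6e+09 + 3e+10)/2 = 1.8e+10 m.
Circular speeds: v₁ = √(GM/r₁) = 81465.7 m/s, v₂ = √(GM/r₂) = 36432.6 m/s.
Transfer speeds (vis-viva v² = GM(2/r − 1/a_t)): v₁ᵗ = 105172 m/s, v₂ᵗ = 21034.4 m/s.
(a) ΔV₁ = |v₁ᵗ − v₁| ≈ 2.371e+04 m/s = 23.71 km/s.
(b) ΔV₂ = |v₂ − v₂ᵗ| ≈ 1.54e+04 m/s = 15.4 km/s.
(c) ΔV_total = ΔV₁ + ΔV₂ ≈ 3.91e+04 m/s = 39.1 km/s.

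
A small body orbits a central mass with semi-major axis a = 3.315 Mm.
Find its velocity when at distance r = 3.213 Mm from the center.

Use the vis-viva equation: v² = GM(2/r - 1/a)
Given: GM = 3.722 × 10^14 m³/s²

Convert to SI: a = 3.315 Mm = 3.315e+06 m; r = 3.213 Mm = 3.213e+06 m.
Vis-viva: v = √(GM · (2/r − 1/a)).
2/r − 1/a = 2/3.213e+06 − 1/3.315e+06 = 3.20812e-07 m⁻¹.
v = √(3.722e+14 · 3.20812e-07) m/s ≈ 1.093e+04 m/s = 10.93 km/s.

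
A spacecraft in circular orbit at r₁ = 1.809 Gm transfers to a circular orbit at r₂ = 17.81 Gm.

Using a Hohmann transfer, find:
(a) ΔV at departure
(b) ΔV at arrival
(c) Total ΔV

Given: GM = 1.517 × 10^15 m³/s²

Convert to SI: r₁ = 1.809 Gm = 1.809e+09 m; r₂ = 17.81 Gm = 1.781e+10 m.
Transfer semi-major axis: a_t = (r₁ + r₂)/2 = (1.809e+09 + 1.781e+10)/2 = 9.8095e+09 m.
Circular speeds: v₁ = √(GM/r₁) = 915.743 m/s, v₂ = √(GM/r₂) = 291.851 m/s.
Transfer speeds (vis-viva v² = GM(2/r − 1/a_t)): v₁ᵗ = 1233.91 m/s, v₂ᵗ = 125.33 m/s.
(a) ΔV₁ = |v₁ᵗ − v₁| ≈ 318.2 m/s = 318.2 m/s.
(b) ΔV₂ = |v₂ − v₂ᵗ| ≈ 166.5 m/s = 166.5 m/s.
(c) ΔV_total = ΔV₁ + ΔV₂ ≈ 484.7 m/s = 484.7 m/s.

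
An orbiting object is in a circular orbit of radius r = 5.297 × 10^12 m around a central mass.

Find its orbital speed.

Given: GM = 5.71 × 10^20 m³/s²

For a circular orbit, gravity supplies the centripetal force, so v = √(GM / r).
v = √(5.71e+20 / 5.297e+12) m/s ≈ 1.038e+04 m/s = 10.38 km/s.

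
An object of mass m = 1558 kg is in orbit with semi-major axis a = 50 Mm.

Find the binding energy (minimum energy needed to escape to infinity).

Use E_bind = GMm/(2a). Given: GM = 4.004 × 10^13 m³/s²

Convert to SI: a = 50 Mm = 5e+07 m.
Total orbital energy is E = −GMm/(2a); binding energy is E_bind = −E = GMm/(2a).
E_bind = 4.004e+13 · 1558 / (2 · 5e+07) J ≈ 6.238e+08 J = 623.8 MJ.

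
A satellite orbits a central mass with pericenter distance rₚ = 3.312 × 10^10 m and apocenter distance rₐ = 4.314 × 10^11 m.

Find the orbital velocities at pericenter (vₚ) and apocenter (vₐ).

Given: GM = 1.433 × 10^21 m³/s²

Use the vis-viva equation v² = GM(2/r − 1/a) with a = (rₚ + rₐ)/2 = (3.312e+10 + 4.314e+11)/2 = 2.3226e+11 m.
vₚ = √(GM · (2/rₚ − 1/a)) = √(1.433e+21 · (2/3.312e+10 − 1/2.3226e+11)) m/s ≈ 2.835e+05 m/s = 283.5 km/s.
vₐ = √(GM · (2/rₐ − 1/a)) = √(1.433e+21 · (2/4.314e+11 − 1/2.3226e+11)) m/s ≈ 2.176e+04 m/s = 21.76 km/s.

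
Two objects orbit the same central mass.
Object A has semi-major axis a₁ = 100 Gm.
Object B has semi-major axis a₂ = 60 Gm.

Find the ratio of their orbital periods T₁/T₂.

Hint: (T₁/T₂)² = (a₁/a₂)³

Convert to SI: a₁ = 100 Gm = 1e+11 m; a₂ = 60 Gm = 6e+10 m.
From Kepler's third law, (T₁/T₂)² = (a₁/a₂)³, so T₁/T₂ = (a₁/a₂)^(3/2).
a₁/a₂ = 1e+11 / 6e+10 = 1.66667.
T₁/T₂ = (1.66667)^(3/2) ≈ 2.152.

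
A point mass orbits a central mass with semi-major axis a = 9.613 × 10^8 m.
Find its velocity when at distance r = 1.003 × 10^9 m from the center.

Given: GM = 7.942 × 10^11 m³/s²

Vis-viva: v = √(GM · (2/r − 1/a)).
2/r − 1/a = 2/1.003e+09 − 1/9.613e+08 = 9.5376e-10 m⁻¹.
v = √(7.942e+11 · 9.5376e-10) m/s ≈ 27.52 m/s = 27.52 m/s.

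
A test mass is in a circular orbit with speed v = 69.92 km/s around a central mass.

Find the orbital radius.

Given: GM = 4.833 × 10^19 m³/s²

Convert to SI: v = 69.92 km/s = 69920 m/s.
For a circular orbit, v² = GM / r, so r = GM / v².
r = 4.833e+19 / (69920)² m ≈ 9.886e+09 m = 9.886 Gm.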